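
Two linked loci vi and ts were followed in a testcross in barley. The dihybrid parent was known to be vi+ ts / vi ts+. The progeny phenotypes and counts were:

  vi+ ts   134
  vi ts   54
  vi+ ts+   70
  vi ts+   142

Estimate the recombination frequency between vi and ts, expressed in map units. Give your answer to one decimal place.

31.0 map units

The recombinant classes are vi+ ts+ and vi ts: 70 + 54 = 124.
Recombination frequency = 124/400 = 0.3100 ≈ 31.0%, i.e. 31.0 map units.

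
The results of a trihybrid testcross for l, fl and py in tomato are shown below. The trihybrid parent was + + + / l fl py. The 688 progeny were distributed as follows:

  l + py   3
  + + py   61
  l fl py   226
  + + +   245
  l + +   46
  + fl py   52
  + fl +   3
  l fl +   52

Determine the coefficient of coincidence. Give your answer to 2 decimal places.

The two rarest classes, + fl + and l + py, are the double crossovers. Comparing them with the parentals, only the fl allele has switched, so fl is the middle locus and the order is py – fl – l.
py–fl: (113 + 6)/688 = 0.1730; fl–l: (98 + 6)/688 = 0.1512.
Expected DCO frequency = 0.1730 × 0.1512 ≈ 0.02616; observed = 6/688 ≈ 0.00872.
Coefficient of coincidence = 0.00872/0.02616 ≈ 0.33.

0.33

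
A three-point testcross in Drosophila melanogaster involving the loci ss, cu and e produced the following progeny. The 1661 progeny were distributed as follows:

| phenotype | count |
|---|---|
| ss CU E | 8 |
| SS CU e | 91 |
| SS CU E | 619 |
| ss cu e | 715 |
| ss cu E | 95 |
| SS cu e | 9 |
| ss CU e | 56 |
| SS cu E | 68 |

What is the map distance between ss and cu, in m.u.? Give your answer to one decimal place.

The two most frequent reciprocal classes, ss cu e and SS CU E, are the parental types, so the F1 was ss cu e / SS CU E.
The two rarest classes, SS cu e and ss CU E, are the double crossovers. Comparing them with the parentals, only the ss allele has switched, so ss is the middle locus and the order is cu – ss – e.
Crossovers in the cu–ss interval produce the single-crossover classes ss CU e and SS cu E (56 + 68 = 124) plus the double crossovers (17).
RF(cu–ss) = (124 + 17) / 1661 = 141/1661 = 0.0849 → 8.5 m.u.

8.5 m.u.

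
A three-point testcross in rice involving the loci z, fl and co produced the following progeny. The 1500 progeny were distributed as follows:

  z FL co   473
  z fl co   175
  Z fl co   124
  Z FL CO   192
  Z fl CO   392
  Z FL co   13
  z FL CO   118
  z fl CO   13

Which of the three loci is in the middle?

The two most frequent reciprocal classes, Z fl CO and z FL co, are the parental types, so the F1 was Z fl CO / z FL co.
The two rarest classes, z fl CO and Z FL co, are the double crossovers. Comparing them with the parentals, only the z allele has switched, so z is the middle locus and the order is co – z – fl.

z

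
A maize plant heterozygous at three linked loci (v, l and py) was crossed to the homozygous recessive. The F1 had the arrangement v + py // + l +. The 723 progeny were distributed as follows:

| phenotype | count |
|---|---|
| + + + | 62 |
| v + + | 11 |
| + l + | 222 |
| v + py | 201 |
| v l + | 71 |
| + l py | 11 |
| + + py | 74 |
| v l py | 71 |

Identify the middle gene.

py

The two rarest classes, v + + and + l py, are the double crossovers. Comparing them with the parentals, only the py allele has switched, so py is the middle locus and the order is l – py – v.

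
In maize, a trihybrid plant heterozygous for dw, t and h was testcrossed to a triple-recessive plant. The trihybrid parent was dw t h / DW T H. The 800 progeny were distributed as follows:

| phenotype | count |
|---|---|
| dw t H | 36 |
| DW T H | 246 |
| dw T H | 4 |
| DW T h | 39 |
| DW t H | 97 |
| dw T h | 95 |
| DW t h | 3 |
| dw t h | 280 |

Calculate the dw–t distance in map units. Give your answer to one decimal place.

The two rarest classes, DW t h and dw T H, are the double crossovers. Comparing them with the parentals, only the dw allele has switched, so dw is the middle locus and the order is h – dw – t.
Crossovers in the dw–t interval produce the single-crossover classes dw T h and DW t H (95 + 97 = 192) plus the double crossovers (7).
RF(dw–t) = (192 + 7) / 800 = 199/800 = 0.2487 → 24.9 map units.

24.9 map units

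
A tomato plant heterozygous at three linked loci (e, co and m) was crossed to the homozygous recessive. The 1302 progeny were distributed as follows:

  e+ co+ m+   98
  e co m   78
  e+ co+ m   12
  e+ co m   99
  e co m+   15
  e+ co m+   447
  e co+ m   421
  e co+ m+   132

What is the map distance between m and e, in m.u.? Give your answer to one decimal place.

19.8 m.u.

The two most frequent reciprocal classes, e co+ m and e+ co m+, are the parental types, so the F1 was e co+ m / e+ co m+.
The two rarest classes, e+ co+ m and e co m+, are the double crossovers. Comparing them with the parentals, only the e allele has switched, so e is the middle locus and the order is co – e – m.
Crossovers in the e–m interval produce the single-crossover classes e co+ m+ and e+ co m (132 + 99 = 231) plus the double crossovers (27).
RF(e–m) = (231 + 27) / 1302 = 258/1302 = 0.1982 → 19.8 m.u.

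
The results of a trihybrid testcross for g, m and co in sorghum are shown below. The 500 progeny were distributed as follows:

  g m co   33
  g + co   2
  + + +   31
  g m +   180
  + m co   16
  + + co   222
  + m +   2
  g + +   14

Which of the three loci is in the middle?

The two most frequent reciprocal classes, + + co and g m +, are the parental types, so the F1 was + + co / g m +.
The two rarest classes, g + co and + m +, are the double crossovers. Comparing them with the parentals, only the g allele has switched, so g is the middle locus and the order is m – g – co.

g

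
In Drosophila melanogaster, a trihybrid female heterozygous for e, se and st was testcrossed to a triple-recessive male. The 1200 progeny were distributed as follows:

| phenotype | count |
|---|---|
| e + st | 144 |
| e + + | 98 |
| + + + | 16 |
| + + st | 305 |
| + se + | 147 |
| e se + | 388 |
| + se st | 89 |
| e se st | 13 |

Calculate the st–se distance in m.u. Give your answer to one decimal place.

The two most frequent reciprocal classes, + + st and e se +, are the parental types, so the F1 was + + st / e se +.
The two rarest classes, + + + and e se st, are the double crossovers. Comparing them with the parentals, only the st allele has switched, so st is the middle locus and the order is se – st – e.
Crossovers in the se–st interval produce the single-crossover classes + se st and e + + (89 + 98 = 187) plus the double crossovers (29).
RF(se–st) = (187 + 29) / 1200 = 216/1200 = 0.1800 → 18.0 m.u.

18.0 m.u.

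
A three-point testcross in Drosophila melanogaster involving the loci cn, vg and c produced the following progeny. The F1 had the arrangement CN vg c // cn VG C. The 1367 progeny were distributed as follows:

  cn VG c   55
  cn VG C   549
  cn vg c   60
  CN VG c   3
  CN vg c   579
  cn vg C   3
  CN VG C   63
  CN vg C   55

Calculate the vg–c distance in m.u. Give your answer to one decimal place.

8.5 m.u.

The two rarest classes, CN VG c and cn vg C, are the double crossovers. Comparing them with the parentals, only the vg allele has switched, so vg is the middle locus and the order is cn – vg – c.
Crossovers in the vg–c interval produce the single-crossover classes CN vg C and cn VG c (55 + 55 = 110) plus the double crossovers (6).
RF(vg–c) = (110 + 6) / 1367 = 116/1367 = 0.0849 → 8.5 m.u.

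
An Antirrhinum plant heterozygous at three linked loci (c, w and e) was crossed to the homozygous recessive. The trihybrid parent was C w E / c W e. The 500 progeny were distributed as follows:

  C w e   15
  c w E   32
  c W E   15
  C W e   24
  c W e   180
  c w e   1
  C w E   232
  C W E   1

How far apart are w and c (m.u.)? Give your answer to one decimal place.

11.6 m.u.

The two rarest classes, C W E and c w e, are the double crossovers. Comparing them with the parentals, only the w allele has switched, so w is the middle locus and the order is e – w – c.
Crossovers in the w–c interval produce the single-crossover classes c w E and C W e (32 + 24 = 56) plus the double crossovers (2).
RF(w–c) = (56 + 2) / 500 = 58/500 = 0.1160 → 11.6 m.u.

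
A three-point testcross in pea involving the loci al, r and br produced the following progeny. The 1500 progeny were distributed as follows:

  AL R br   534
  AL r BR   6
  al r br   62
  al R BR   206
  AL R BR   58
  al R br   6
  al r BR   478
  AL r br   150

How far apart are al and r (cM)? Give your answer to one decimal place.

The two most frequent reciprocal classes, al r BR and AL R br, are the parental types, so the F1 was al r BR / AL R br.
The two rarest classes, AL r BR and al R br, are the double crossovers. Comparing them with the parentals, only the al allele has switched, so al is the middle locus and the order is br – al – r.
Crossovers in the al–r interval produce the single-crossover classes al R BR and AL r br (206 + 150 = 356) plus the double crossovers (12).
RF(al–r) = (356 + 12) / 1500 = 368/1500 = 0.2453 → 24.5 cM.

24.5 cM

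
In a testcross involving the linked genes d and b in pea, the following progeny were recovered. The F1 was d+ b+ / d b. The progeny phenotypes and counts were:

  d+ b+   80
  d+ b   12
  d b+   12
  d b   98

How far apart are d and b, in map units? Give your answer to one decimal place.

The recombinant classes are d+ b and d b+: 12 + 12 = 24.
Recombination frequency = 24/202 = 0.1188 ≈ 11.9%, i.e. 11.9 map units.

11.9 map units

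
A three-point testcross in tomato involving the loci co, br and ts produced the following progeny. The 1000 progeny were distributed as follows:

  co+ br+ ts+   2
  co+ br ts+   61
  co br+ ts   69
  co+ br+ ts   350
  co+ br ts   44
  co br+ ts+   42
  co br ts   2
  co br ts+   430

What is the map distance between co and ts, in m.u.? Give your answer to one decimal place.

13.4 m.u.

The two most frequent reciprocal classes, co br ts+ and co+ br+ ts, are the parental types, so the F1 was co br ts+ / co+ br+ ts.
The two rarest classes, co br ts and co+ br+ ts+, are the double crossovers. Comparing them with the parentals, only the ts allele has switched, so ts is the middle locus and the order is co – ts – br.
Crossovers in the co–ts interval produce the single-crossover classes co+ br ts+ and co br+ ts (61 + 69 = 130) plus the double crossovers (4).
RF(co–ts) = (130 + 4) / 1000 = 134/1000 = 0.1340 → 13.4 m.u.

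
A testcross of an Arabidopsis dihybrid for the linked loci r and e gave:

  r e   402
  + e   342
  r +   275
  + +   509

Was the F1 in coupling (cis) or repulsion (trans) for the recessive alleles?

cis

The two most frequent classes are + + (509) and r e (402); these are the parental (non-recombinant) types.
So the F1 carried + + on one chromosome and r e on the other — the recessive alleles are on the same chromosome (cis / coupling).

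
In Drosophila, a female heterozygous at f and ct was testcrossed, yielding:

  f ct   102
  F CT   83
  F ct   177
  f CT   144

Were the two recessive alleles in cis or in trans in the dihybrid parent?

trans

The two most frequent classes are F ct (177) and f CT (144); these are the parental (non-recombinant) types.
So the F1 carried F ct on one chromosome and f CT on the other — the recessive alleles are on opposite chromosomes (trans / repulsion).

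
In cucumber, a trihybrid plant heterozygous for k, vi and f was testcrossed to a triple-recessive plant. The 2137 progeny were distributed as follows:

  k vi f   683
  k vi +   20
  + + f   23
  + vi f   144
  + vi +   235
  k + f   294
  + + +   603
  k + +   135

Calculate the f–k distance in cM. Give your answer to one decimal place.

15.1 cM

The two most frequent reciprocal classes, k vi f and + + +, are the parental types, so the F1 was k vi f / + + +.
The two rarest classes, k vi + and + + f, are the double crossovers. Comparing them with the parentals, only the f allele has switched, so f is the middle locus and the order is vi – f – k.
Crossovers in the f–k interval produce the single-crossover classes + vi f and k + + (144 + 135 = 279) plus the double crossovers (43).
RF(f–k) = (279 + 43) / 2137 = 322/2137 = 0.1507 → 15.1 cM.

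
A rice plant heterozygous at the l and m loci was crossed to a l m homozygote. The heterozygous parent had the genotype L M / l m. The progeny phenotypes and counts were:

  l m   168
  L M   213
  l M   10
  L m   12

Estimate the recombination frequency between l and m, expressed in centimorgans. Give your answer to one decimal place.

The recombinant classes are L m and l M: 12 + 10 = 22.
Recombination frequency = 22/403 = 0.0546 ≈ 5.5%, i.e. 5.5 centimorgans.

5.5 centimorgans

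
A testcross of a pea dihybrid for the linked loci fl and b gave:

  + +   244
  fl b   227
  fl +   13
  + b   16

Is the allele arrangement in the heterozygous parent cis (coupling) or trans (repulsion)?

The two most frequent classes are + + (244) and fl b (227); these are the parental (non-recombinant) types.
So the F1 carried + + on one chromosome and fl b on the other — the recessive alleles are on the same chromosome (cis / coupling).

cis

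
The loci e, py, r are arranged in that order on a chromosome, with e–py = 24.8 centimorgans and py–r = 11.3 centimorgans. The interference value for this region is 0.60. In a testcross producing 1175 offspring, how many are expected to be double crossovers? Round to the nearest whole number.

Map distances give recombination frequencies of 0.248 and 0.113 for the two intervals.
With interference 0.60 (so coincidence = 0.40), expected double-crossover frequency = 0.248 × 0.113 × 0.40 = 0.01121.
Expected number = 0.01121 × 1175 = 13.17 ≈ 13.

13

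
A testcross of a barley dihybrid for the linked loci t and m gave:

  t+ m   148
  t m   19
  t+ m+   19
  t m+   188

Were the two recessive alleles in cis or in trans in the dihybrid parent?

trans

The two most frequent classes are t+ m (148) and t m+ (188); these are the parental (non-recombinant) types.
So the F1 carried t+ m on one chromosome and t m+ on the other — the recessive alleles are on opposite chromosomes (trans / repulsion).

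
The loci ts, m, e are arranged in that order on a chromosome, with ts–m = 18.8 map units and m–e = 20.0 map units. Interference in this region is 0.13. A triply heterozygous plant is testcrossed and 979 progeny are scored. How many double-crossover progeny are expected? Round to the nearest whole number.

32

Map distances give recombination frequencies of 0.188 and 0.200 for the two intervals.
With interference 0.13 (so coincidence = 0.87), expected double-crossover frequency = 0.188 × 0.200 × 0.87 = 0.03271.
Expected number = 0.03271 × 979 = 32.03 ≈ 32.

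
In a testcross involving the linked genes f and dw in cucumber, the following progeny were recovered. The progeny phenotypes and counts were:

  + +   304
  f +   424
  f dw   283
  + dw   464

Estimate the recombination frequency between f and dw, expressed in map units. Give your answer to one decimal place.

39.8 map units

The two most frequent classes, + dw (464) and f + (424), are the parental types, so the F1 was + dw / f +.
The recombinant classes are + + and f dw: 304 + 283 = 587.
Recombination frequency = 587/1475 = 0.3980 ≈ 39.8%, i.e. 39.8 map units.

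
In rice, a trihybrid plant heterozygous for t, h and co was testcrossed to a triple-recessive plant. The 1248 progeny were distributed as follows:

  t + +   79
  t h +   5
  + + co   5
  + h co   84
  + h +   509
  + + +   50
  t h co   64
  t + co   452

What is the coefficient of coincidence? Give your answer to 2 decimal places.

The two most frequent reciprocal classes, t + co and + h +, are the parental types, so the F1 was t + co / + h +.
The two rarest classes, + + co and t h +, are the double crossovers. Comparing them with the parentals, only the t allele has switched, so t is the middle locus and the order is co – t – h.
co–t: (163 + 10)/1248 = 0.1386; t–h: (114 + 10)/1248 = 0.0994.
Expected DCO frequency = 0.1386 × 0.0994 ≈ 0.01378; observed = 10/1248 ≈ 0.00801.
Coefficient of coincidence = 0.00801/0.01378 ≈ 0.58.

0.58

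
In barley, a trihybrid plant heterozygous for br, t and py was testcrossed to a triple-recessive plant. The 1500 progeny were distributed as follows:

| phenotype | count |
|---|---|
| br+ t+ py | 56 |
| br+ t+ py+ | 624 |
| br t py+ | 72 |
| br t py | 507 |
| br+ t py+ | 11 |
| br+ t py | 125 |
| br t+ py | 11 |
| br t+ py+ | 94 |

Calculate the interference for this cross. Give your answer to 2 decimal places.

0.09

The two most frequent reciprocal classes, br+ t+ py+ and br t py, are the parental types, so the F1 was br+ t+ py+ / br t py.
The two rarest classes, br+ t py+ and br t+ py, are the double crossovers. Comparing them with the parentals, only the t allele has switched, so t is the middle locus and the order is py – t – br.
py–t: (128 + 22)/1500 = 0.1000; t–br: (219 + 22)/1500 = 0.1607.
Expected DCO frequency = 0.1000 × 0.1607 ≈ 0.01607; observed = 22/1500 ≈ 0.01467.
Coefficient of coincidence = 0.01467/0.01607 ≈ 0.91; interference = 1 − 0.91 = 0.09.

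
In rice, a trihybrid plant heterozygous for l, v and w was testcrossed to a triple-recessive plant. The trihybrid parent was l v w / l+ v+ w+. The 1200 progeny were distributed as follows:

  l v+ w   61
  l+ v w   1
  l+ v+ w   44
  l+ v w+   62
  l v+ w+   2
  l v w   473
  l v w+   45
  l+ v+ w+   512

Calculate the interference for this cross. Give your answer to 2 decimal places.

The two rarest classes, l+ v w and l v+ w+, are the double crossovers. Comparing them with the parentals, only the l allele has switched, so l is the middle locus and the order is w – l – v.
w–l: (89 + 3)/1200 = 0.0767; l–v: (123 + 3)/1200 = 0.1050.
Expected DCO frequency = 0.0767 × 0.1050 ≈ 0.00805; observed = 3/1200 ≈ 0.00250.
Coefficient of coincidence = 0.00250/0.00805 ≈ 0.31; interference = 1 − 0.31 = 0.69.

0.69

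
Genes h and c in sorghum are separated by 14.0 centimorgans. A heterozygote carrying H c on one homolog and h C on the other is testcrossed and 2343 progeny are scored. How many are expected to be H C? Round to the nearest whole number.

164

A map distance of 14.0 centimorgans corresponds to a recombination frequency of 0.140.
The F1 is H c / h C, so H C is a recombinant gamete class with expected frequency r/2 = 0.140/2 = 0.0700.
Expected number = 0.0700 × 2343 = 164.01 ≈ 164.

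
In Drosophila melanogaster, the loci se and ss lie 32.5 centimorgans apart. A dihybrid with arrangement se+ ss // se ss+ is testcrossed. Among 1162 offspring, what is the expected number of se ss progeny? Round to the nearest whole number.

189

A map distance of 32.5 centimorgans corresponds to a recombination frequency of 0.325.
The F1 is se+ ss / se ss+, so se ss is a recombinant gamete class with expected frequency r/2 = 0.325/2 = 0.1625.
Expected number = 0.1625 × 1162 = 188.83 ≈ 189.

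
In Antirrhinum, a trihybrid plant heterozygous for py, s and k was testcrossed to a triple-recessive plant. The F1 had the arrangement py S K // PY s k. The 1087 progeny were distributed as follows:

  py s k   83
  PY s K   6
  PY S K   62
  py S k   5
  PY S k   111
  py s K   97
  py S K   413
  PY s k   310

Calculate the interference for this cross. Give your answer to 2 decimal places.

0.65

The two rarest classes, py S k and PY s K, are the double crossovers. Comparing them with the parentals, only the k allele has switched, so k is the middle locus and the order is py – k – s.
py–k: (145 + 11)/1087 = 0.1435; k–s: (208 + 11)/1087 = 0.2015.
Expected DCO frequency = 0.1435 × 0.2015 ≈ 0.02892; observed = 11/1087 ≈ 0.01012.
Coefficient of coincidence = 0.01012/0.02892 ≈ 0.35; interference = 1 − 0.35 = 0.65.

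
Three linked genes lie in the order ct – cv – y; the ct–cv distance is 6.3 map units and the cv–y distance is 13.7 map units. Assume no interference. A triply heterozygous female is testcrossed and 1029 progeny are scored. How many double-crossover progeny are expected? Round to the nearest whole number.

Map distances give recombination frequencies of 0.063 and 0.137 for the two intervals.
With no interference, expected double-crossover frequency = 0.063 × 0.137 = 0.00863.
Expected number = 0.00863 × 1029 = 8.88 ≈ 9.

9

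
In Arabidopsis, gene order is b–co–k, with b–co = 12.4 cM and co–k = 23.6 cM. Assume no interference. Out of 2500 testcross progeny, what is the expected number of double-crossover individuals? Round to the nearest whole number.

Map distances give recombination frequencies of 0.124 and 0.236 for the two intervals.
With no interference, expected double-crossover frequency = 0.124 × 0.236 = 0.02926.
Expected number = 0.02926 × 2500 = 73.16 ≈ 73.

73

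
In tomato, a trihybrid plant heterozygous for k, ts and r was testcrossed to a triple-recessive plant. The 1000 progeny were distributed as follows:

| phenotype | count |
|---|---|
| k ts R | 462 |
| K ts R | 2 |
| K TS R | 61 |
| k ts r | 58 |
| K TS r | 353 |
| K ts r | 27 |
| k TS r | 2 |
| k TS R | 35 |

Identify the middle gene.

The two most frequent reciprocal classes, k ts R and K TS r, are the parental types, so the F1 was k ts R / K TS r.
The two rarest classes, K ts R and k TS r, are the double crossovers. Comparing them with the parentals, only the k allele has switched, so k is the middle locus and the order is ts – k – r.

k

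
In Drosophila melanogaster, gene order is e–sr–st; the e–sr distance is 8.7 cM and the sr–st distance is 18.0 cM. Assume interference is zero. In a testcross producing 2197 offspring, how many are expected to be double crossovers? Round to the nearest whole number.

Map distances give recombination frequencies of 0.087 and 0.180 for the two intervals.
With no interference, expected double-crossover frequency = 0.087 × 0.180 = 0.01566.
Expected number = 0.01566 × 2197 = 34.41 ≈ 34.

34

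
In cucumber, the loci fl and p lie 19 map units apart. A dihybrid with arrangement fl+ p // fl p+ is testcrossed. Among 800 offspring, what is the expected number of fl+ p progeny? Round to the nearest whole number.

A map distance of 19 map units corresponds to a recombination frequency of 0.190.
The F1 is fl+ p / fl p+, so fl+ p is a parental gamete class with expected frequency (1 − r)/2 = 0.810/2 = 0.4050.
Expected number = 0.4050 × 800 = 324.00 ≈ 324.

324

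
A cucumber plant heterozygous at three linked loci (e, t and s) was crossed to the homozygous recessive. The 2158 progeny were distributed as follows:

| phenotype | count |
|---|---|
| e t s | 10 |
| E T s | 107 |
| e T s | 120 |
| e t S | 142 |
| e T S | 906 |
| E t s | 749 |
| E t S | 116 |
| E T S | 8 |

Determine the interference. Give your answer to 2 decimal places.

The two most frequent reciprocal classes, e T S and E t s, are the parental types, so the F1 was e T S / E t s.
The two rarest classes, E T S and e t s, are the double crossovers. Comparing them with the parentals, only the e allele has switched, so e is the middle locus and the order is t – e – s.
t–e: (249 + 18)/2158 = 0.1237; e–s: (236 + 18)/2158 = 0.1177.
Expected DCO frequency = 0.1237 × 0.1177 ≈ 0.01456; observed = 18/2158 ≈ 0.00834.
Coefficient of coincidence = 0.00834/0.01456 ≈ 0.57; interference = 1 − 0.57 = 0.43.

0.43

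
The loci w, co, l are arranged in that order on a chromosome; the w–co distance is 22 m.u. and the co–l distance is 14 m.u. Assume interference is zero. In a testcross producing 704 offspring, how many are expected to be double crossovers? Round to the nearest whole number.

Map distances give recombination frequencies of 0.220 and 0.140 for the two intervals.
With no interference, expected double-crossover frequency = 0.220 × 0.140 = 0.03080.
Expected number = 0.03080 × 704 = 21.68 ≈ 22.

22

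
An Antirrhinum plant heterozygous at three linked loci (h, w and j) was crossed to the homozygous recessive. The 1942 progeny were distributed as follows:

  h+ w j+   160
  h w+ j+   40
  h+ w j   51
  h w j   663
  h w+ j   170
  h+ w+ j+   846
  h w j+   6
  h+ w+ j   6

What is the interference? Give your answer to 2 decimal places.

The two most frequent reciprocal classes, h w j and h+ w+ j+, are the parental types, so the F1 was h w j / h+ w+ j+.
The two rarest classes, h w j+ and h+ w+ j, are the double crossovers. Comparing them with the parentals, only the j allele has switched, so j is the middle locus and the order is w – j – h.
w–j: (330 + 12)/1942 = 0.1761; j–h: (91 + 12)/1942 = 0.0530.
Expected DCO frequency = 0.1761 × 0.0530 ≈ 0.00933; observed = 12/1942 ≈ 0.00618.
Coefficient of coincidence = 0.00618/0.00933 ≈ 0.66; interference = 1 − 0.66 = 0.34.

0.34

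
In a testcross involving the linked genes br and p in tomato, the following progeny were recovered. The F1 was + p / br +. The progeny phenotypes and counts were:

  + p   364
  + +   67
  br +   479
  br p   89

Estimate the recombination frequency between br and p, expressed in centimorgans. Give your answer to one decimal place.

15.6 centimorgans

The recombinant classes are + + and br p: 67 + 89 = 156.
Recombination frequency = 156/999 = 0.1562 ≈ 15.6%, i.e. 15.6 centimorgans.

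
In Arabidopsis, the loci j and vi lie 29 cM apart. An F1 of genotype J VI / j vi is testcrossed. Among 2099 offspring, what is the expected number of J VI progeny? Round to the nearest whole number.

745

A map distance of 29 cM corresponds to a recombination frequency of 0.290.
The F1 is J VI / j vi, so J VI is a parental gamete class with expected frequency (1 − r)/2 = 0.710/2 = 0.3550.
Expected number = 0.3550 × 2099 = 745.14 ≈ 745.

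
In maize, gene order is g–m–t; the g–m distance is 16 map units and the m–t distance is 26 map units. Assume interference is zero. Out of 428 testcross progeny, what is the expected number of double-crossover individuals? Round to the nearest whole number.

Map distances give recombination frequencies of 0.160 and 0.260 for the two intervals.
With no interference, expected double-crossover frequency = 0.160 × 0.260 = 0.04160.
Expected number = 0.04160 × 428 = 17.80 ≈ 18.

18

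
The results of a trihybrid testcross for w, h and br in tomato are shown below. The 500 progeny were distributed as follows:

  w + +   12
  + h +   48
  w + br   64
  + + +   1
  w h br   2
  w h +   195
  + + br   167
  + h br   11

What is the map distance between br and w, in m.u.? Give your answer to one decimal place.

The two most frequent reciprocal classes, w h + and + + br, are the parental types, so the F1 was w h + / + + br.
The two rarest classes, w h br and + + +, are the double crossovers. Comparing them with the parentals, only the br allele has switched, so br is the middle locus and the order is h – br – w.
Crossovers in the br–w interval produce the single-crossover classes + h + and w + br (48 + 64 = 112) plus the double crossovers (3).
RF(br–w) = (112 + 3) / 500 = 115/500 = 0.2300 → 23.0 m.u.

23.0 m.u.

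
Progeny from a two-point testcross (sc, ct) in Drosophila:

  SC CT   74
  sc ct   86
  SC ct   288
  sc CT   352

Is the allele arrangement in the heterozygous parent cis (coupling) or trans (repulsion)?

trans

The two most frequent classes are SC ct (288) and sc CT (352); these are the parental (non-recombinant) types.
So the F1 carried SC ct on one chromosome and sc CT on the other — the recessive alleles are on opposite chromosomes (trans / repulsion).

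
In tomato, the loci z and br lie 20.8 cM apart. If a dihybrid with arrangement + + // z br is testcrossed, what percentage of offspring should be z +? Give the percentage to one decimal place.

10.4%

A map distance of 20.8 cM corresponds to a recombination frequency of 0.208.
The F1 is + + / z br, so z + is a recombinant gamete class with expected frequency r/2 = 0.208/2 = 0.1040.
That is 0.1040 = 10.4% of the progeny.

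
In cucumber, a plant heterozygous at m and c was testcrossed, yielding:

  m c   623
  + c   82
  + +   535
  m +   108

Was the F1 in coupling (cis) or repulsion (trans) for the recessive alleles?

The two most frequent classes are + + (535) and m c (623); these are the parental (non-recombinant) types.
So the F1 carried + + on one chromosome and m c on the other — the recessive alleles are on the same chromosome (cis / coupling).

cis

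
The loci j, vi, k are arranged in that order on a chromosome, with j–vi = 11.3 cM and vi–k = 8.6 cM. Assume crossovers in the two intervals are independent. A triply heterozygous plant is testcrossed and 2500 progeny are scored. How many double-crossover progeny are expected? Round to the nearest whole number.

Map distances give recombination frequencies of 0.113 and 0.086 for the two intervals.
With no interference, expected double-crossover frequency = 0.113 × 0.086 = 0.00972.
Expected number = 0.00972 × 2500 = 24.29 ≈ 24.

24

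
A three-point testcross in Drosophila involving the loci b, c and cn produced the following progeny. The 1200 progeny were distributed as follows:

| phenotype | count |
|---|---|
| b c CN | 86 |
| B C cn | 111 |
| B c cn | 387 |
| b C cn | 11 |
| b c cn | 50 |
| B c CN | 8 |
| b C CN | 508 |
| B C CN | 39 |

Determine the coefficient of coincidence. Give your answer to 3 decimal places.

The two most frequent reciprocal classes, B c cn and b C CN, are the parental types, so the F1 was B c cn / b C CN.
The two rarest classes, B c CN and b C cn, are the double crossovers. Comparing them with the parentals, only the cn allele has switched, so cn is the middle locus and the order is c – cn – b.
c–cn: (197 + 19)/1200 = 0.1800; cn–b: (89 + 19)/1200 = 0.0900.
Expected DCO frequency = 0.1800 × 0.0900 ≈ 0.01620; observed = 19/1200 ≈ 0.01583.
Coefficient of coincidence = 0.01583/0.01620 ≈ 0.977.

0.977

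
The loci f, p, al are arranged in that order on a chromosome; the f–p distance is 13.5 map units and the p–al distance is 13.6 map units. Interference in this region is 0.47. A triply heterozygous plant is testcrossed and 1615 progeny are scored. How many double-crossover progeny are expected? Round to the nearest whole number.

Map distances give recombination frequencies of 0.135 and 0.136 for the two intervals.
With interference 0.47 (so coincidence = 0.53), expected double-crossover frequency = 0.135 × 0.136 × 0.53 = 0.00973.
Expected number = 0.00973 × 1615 = 15.72 ≈ 16.

16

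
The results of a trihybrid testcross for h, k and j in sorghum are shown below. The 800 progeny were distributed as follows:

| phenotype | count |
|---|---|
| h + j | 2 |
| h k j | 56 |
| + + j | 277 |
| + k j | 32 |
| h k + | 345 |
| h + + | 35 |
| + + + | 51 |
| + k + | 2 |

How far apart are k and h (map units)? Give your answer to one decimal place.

The two most frequent reciprocal classes, + + j and h k +, are the parental types, so the F1 was + + j / h k +.
The two rarest classes, h + j and + k +, are the double crossovers. Comparing them with the parentals, only the h allele has switched, so h is the middle locus and the order is k – h – j.
Crossovers in the k–h interval produce the single-crossover classes + k j and h + + (32 + 35 = 67) plus the double crossovers (4).
RF(k–h) = (67 + 4) / 800 = 71/800 = 0.0887 → 8.9 map units.

8.9 map units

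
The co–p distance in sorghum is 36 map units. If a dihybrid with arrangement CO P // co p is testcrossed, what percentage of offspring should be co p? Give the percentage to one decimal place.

A map distance of 36 map units corresponds to a recombination frequency of 0.360.
The F1 is CO P / co p, so co p is a parental gamete class with expected frequency (1 − r)/2 = 0.640/2 = 0.3200.
That is 0.3200 = 32.0% of the progeny.

32.0%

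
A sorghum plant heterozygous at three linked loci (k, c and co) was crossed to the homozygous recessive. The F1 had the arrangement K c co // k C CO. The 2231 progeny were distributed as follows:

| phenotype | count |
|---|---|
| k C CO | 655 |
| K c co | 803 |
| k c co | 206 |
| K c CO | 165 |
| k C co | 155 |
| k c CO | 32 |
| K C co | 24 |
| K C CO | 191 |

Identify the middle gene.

c

The two rarest classes, K C co and k c CO, are the double crossovers. Comparing them with the parentals, only the c allele has switched, so c is the middle locus and the order is co – c – k.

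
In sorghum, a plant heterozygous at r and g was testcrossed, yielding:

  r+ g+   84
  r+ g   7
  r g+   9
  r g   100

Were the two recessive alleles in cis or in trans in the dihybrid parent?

The two most frequent classes are r+ g+ (84) and r g (100); these are the parental (non-recombinant) types.
So the F1 carried r+ g+ on one chromosome and r g on the other — the recessive alleles are on the same chromosome (cis / coupling).

cis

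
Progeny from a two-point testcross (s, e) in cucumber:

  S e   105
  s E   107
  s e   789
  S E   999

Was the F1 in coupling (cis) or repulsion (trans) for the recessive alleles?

The two most frequent classes are S E (999) and s e (789); these are the parental (non-recombinant) types.
So the F1 carried S E on one chromosome and s e on the other — the recessive alleles are on the same chromosome (cis / coupling).

cis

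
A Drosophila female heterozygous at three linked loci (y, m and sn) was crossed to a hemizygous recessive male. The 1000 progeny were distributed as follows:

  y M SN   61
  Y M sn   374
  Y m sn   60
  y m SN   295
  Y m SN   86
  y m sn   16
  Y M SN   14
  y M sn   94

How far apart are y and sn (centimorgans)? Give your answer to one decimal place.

The two most frequent reciprocal classes, y m SN and Y M sn, are the parental types, so the F1 was y m SN / Y M sn.
The two rarest classes, y m sn and Y M SN, are the double crossovers. Comparing them with the parentals, only the sn allele has switched, so sn is the middle locus and the order is y – sn – m.
Crossovers in the y–sn interval produce the single-crossover classes Y m SN and y M sn (86 + 94 = 180) plus the double crossovers (30).
RF(y–sn) = (180 + 30) / 1000 = 210/1000 = 0.2100 → 21.0 centimorgans.

21.0 centimorgans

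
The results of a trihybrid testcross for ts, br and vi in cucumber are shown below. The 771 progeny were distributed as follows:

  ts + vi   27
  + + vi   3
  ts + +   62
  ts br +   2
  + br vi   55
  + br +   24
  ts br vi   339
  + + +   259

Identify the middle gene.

vi

The two most frequent reciprocal classes, ts br vi and + + +, are the parental types, so the F1 was ts br vi / + + +.
The two rarest classes, ts br + and + + vi, are the double crossovers. Comparing them with the parentals, only the vi allele has switched, so vi is the middle locus and the order is br – vi – ts.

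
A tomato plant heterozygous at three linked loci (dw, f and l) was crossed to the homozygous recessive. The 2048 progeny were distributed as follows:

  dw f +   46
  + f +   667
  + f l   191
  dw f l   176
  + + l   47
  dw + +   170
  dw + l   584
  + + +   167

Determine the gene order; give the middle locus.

The two most frequent reciprocal classes, dw + l and + f +, are the parental types, so the F1 was dw + l / + f +.
The two rarest classes, + + l and dw f +, are the double crossovers. Comparing them with the parentals, only the dw allele has switched, so dw is the middle locus and the order is l – dw – f.

dw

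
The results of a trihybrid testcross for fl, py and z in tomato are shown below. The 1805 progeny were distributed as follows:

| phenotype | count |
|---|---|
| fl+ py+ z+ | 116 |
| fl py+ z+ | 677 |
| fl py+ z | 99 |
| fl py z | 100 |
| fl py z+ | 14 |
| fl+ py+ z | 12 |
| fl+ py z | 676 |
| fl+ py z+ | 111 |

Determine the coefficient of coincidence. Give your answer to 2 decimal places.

The two most frequent reciprocal classes, fl+ py z and fl py+ z+, are the parental types, so the F1 was fl+ py z / fl py+ z+.
The two rarest classes, fl+ py+ z and fl py z+, are the double crossovers. Comparing them with the parentals, only the py allele has switched, so py is the middle locus and the order is fl – py – z.
fl–py: (216 + 26)/1805 = 0.1341; py–z: (210 + 26)/1805 = 0.1307.
Expected DCO frequency = 0.1341 × 0.1307 ≈ 0.01753; observed = 26/1805 ≈ 0.01440.
Coefficient of coincidence = 0.01440/0.01753 ≈ 0.82.

0.82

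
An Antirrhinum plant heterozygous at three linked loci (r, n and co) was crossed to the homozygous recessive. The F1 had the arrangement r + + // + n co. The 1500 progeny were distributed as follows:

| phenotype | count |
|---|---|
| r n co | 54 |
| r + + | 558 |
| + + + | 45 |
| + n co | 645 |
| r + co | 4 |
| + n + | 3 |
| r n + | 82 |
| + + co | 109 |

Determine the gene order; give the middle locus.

co

The two rarest classes, r + co and + n +, are the double crossovers. Comparing them with the parentals, only the co allele has switched, so co is the middle locus and the order is r – co – n.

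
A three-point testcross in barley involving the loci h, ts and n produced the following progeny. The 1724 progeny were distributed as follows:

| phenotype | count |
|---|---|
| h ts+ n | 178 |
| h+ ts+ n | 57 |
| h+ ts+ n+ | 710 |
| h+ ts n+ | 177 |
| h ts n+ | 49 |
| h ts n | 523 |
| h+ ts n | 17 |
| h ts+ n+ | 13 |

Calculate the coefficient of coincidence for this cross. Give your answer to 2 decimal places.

The two most frequent reciprocal classes, h ts n and h+ ts+ n+, are the parental types, so the F1 was h ts n / h+ ts+ n+.
The two rarest classes, h+ ts n and h ts+ n+, are the double crossovers. Comparing them with the parentals, only the h allele has switched, so h is the middle locus and the order is n – h – ts.
n–h: (106 + 30)/1724 = 0.0789; h–ts: (355 + 30)/1724 = 0.2233.
Expected DCO frequency = 0.0789 × 0.2233 ≈ 0.01762; observed = 30/1724 ≈ 0.01740.
Coefficient of coincidence = 0.01740/0.01762 ≈ 0.99.

0.99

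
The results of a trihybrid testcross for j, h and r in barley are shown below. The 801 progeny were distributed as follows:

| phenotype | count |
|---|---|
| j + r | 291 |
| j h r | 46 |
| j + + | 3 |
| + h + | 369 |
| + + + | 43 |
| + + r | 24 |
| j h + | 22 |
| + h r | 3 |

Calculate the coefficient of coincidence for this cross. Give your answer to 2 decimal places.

0.97

The two most frequent reciprocal classes, + h + and j + r, are the parental types, so the F1 was + h + / j + r.
The two rarest classes, + h r and j + +, are the double crossovers. Comparing them with the parentals, only the r allele has switched, so r is the middle locus and the order is j – r – h.
j–r: (46 + 6)/801 = 0.0649; r–h: (89 + 6)/801 = 0.1186.
Expected DCO frequency = 0.0649 × 0.1186 ≈ 0.00770; observed = 6/801 ≈ 0.00749.
Coefficient of coincidence = 0.00749/0.00770 ≈ 0.97.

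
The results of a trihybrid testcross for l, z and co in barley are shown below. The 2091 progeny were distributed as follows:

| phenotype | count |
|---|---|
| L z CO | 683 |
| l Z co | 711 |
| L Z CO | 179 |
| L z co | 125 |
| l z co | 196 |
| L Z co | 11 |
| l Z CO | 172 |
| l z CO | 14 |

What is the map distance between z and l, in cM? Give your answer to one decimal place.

19.1 cM

The two most frequent reciprocal classes, L z CO and l Z co, are the parental types, so the F1 was L z CO / l Z co.
The two rarest classes, l z CO and L Z co, are the double crossovers. Comparing them with the parentals, only the l allele has switched, so l is the middle locus and the order is co – l – z.
Crossovers in the l–z interval produce the single-crossover classes L Z CO and l z co (179 + 196 = 375) plus the double crossovers (25).
RF(l–z) = (375 + 25) / 2091 = 400/2091 = 0.1913 → 19.1 cM.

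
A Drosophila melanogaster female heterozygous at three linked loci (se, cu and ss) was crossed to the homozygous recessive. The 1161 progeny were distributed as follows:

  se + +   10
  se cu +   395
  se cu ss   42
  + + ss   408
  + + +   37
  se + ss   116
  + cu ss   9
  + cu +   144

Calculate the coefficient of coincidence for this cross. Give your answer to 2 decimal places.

The two most frequent reciprocal classes, se cu + and + + ss, are the parental types, so the F1 was se cu + / + + ss.
The two rarest classes, se + + and + cu ss, are the double crossovers. Comparing them with the parentals, only the cu allele has switched, so cu is the middle locus and the order is ss – cu – se.
ss–cu: (79 + 19)/1161 = 0.0844; cu–se: (260 + 19)/1161 = 0.2403.
Expected DCO frequency = 0.0844 × 0.2403 ≈ 0.02028; observed = 19/1161 ≈ 0.01637.
Coefficient of coincidence = 0.01637/0.02028 ≈ 0.81.

0.81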